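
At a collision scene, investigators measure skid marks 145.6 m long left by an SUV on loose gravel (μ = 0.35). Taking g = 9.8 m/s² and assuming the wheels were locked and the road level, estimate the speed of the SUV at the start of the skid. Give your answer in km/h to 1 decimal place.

Deceleration a = μg = 0.35 × 9.8 = 3.430 m/s².
v = √(2a·d) = √(2 × 3.430 × 145.6) = √998.816 = 31.6041 m/s.
= 31.6041 × 3.6 = 113.775 km/h.

Initial speed ≈ 113.8 km/h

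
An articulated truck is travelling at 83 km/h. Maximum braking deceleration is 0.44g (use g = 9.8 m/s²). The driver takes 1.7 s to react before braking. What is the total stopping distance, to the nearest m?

Total stopping distance ≈ 101 m

83 km/h ÷ 3.6 = 23.0556 m/s.
a = 0.44 × 9.8 = 4.312 m/s².
Reaction distance = v·t_r = 23.0556 × 1.7 = 39.195 m.
Braking distance = v²/(2a) = 23.0556² / (2 × 4.312) = 531.561 / 8.624 = 61.637 m.
Total = 39.195 + 61.637 = 100.832 m.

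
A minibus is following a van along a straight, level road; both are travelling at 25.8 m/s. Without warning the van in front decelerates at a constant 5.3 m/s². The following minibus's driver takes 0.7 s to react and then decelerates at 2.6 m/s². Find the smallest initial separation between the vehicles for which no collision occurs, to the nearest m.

Minimum gap ≈ 83 m

Leader travels v²/(2a_L) = 665.640 / 10.600 = 62.796 m before stopping.
Follower covers v·t_r = 25.8000 × 0.7 = 18.060 m while reacting, then v²/(2a_F) = 665.640 / 5.200 = 128.008 m while braking, for a total of 18.060 + 128.008 = 146.068 m.
Since a_F ≤ a_L and the follower starts braking later, the follower is never slower than the leader, so the closest approach is when both have stopped.
Minimum gap = 146.068 − 62.796 = 83.272 m.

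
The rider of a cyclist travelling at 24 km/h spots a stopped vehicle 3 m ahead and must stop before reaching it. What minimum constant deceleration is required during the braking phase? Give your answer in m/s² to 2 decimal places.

Required deceleration ≈ 7.41 m/s²

24 km/h ÷ 3.6 = 6.6667 m/s.
v² = 2a·d ⇒ a = v²/(2d) = 6.6667² / (2 × 3.000) = 44.445 / 6.000 = 7.4075 m/s².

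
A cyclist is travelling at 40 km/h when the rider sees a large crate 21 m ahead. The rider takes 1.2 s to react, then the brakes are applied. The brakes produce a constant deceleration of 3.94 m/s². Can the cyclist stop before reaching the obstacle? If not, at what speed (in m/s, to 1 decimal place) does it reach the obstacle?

40 km/h ÷ 3.6 = 11.1111 m/s.
Reaction distance = 11.1111 × 1.2 = 13.333 m.
Braking distance needed to stop: v²/(2a) = 123.457 / 7.880 = 15.667 m, so total needed = 13.333 + 15.667 = 29.000 m > 21 m — it cannot stop.
Distance remaining when braking begins: 21 − 13.333 = 7.667 m.
v² = v₀² − 2a·d = 123.457 − 2 × 3.940 × 7.667 = 63.041 m²/s².
v = √63.041 = 7.940 m/s.

No — it strikes the obstacle at 7.9 m/s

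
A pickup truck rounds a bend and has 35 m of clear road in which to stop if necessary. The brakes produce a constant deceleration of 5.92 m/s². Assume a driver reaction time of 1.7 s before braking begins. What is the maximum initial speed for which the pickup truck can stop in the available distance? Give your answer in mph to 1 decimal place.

Maximum speed ≈ 28.3 mph

Stopping distance: v·t_r + v²/(2a) = 35 with t_r = 1.7 s and a = 5.920 m/s².
So v² + 20.128 v − 414.40 = 0.
Positive root: v = −a·t_r + √((a·t_r)² + 2a·d) = −10.064 + √(101.284 + 414.40) = 12.6447 m/s.
12.6447 m/s ÷ 0.44704 = 28.285 mph.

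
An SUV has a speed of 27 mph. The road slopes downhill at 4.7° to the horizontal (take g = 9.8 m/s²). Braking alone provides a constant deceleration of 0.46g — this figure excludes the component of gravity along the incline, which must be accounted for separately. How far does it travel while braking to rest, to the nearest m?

27 mph × 0.44704 = 12.0701 m/s.
a = 0.46 × 9.8 = 4.508 m/s².
Gravity along the downhill slope reduces the braking deceleration: a_eff = 4.508 − 9.8·sin 4.7° = 4.508 − 0.803 = 3.705 m/s².
Braking distance = v²/(2a) = 12.0701² / (2 × 3.705) = 145.687 / 7.410 = 19.661 m.

Braking distance ≈ 20 m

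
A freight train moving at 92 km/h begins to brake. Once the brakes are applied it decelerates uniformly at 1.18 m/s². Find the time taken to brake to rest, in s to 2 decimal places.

92 km/h ÷ 3.6 = 25.5556 m/s.
Braking time = v/a = 25.5556 / 1.180 = 21.657 s.

Braking time ≈ 21.66 s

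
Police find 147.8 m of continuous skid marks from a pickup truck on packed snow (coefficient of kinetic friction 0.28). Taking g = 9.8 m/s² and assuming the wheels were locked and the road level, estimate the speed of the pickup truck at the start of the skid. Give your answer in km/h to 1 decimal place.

Initial speed ≈ 102.5 km/h

Deceleration a = μg = 0.28 × 9.8 = 2.744 m/s².
v = √(2a·d) = √(2 × 2.744 × 147.8) = √811.126 = 28.4803 m/s.
= 28.4803 × 3.6 = 102.529 km/h.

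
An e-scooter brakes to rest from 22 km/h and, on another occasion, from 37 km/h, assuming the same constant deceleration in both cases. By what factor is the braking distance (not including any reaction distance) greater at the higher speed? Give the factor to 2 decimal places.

Braking distance d = v²/(2a), so with a fixed, d ∝ v².
Factor = (37/22)² = 1.6818² = 2.8285.

Factor ≈ 2.83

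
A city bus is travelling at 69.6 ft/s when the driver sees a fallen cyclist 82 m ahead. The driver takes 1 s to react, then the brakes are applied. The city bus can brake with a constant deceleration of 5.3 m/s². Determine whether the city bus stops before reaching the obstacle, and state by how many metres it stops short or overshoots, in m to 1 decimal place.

Yes — it stops 18.3 m short of the obstacle

69.6 ft/s × 0.3048 = 21.2141 m/s.
Reaction distance = 21.2141 × 1 = 21.214 m.
Braking distance = v²/(2a) = 450.038 / 10.600 = 42.456 m.
Total stopping distance = 21.214 + 42.456 = 63.670 m, vs 82 m available — it stops with 82 − 63.670 = 18.330 m to spare.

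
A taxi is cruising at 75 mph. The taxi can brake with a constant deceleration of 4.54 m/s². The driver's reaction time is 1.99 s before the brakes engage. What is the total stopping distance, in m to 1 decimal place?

75 mph × 0.44704 = 33.5280 m/s.
Reaction distance = v·t_r = 33.5280 × 1.99 = 66.721 m.
Braking distance = v²/(2a) = 33.5280² / (2 × 4.540) = 1124.127 / 9.080 = 123.803 m.
Total = 66.721 + 123.803 = 190.524 m.

Total stopping distance ≈ 190.5 m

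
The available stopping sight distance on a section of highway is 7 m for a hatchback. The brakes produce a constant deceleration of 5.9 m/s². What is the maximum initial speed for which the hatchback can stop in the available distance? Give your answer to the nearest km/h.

v²/(2a) = d ⇒ v = √(2 × 5.900 × 7) = √82.60 = 9.0885 m/s.
9.0885 m/s × 3.6 = 32.719 km/h.

Maximum speed ≈ 33 km/h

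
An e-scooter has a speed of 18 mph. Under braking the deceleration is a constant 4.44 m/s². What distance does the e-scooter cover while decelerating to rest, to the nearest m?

18 mph × 0.44704 = 8.0467 m/s.
Braking distance = v²/(2a) = 8.0467² / (2 × 4.440) = 64.749 / 8.880 = 7.292 m.

Braking distance ≈ 7 m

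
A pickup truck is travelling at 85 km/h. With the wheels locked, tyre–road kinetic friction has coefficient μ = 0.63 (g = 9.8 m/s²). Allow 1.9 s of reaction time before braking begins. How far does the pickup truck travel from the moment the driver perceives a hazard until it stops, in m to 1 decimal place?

85 km/h ÷ 3.6 = 23.6111 m/s.
a = μg = 0.63 × 9.8 = 6.174 m/s².
Reaction distance = v·t_r = 23.6111 × 1.9 = 44.861 m.
Braking distance = v²/(2a) = 23.6111² / (2 × 6.174) = 557.484 / 12.348 = 45.148 m.
Total = 44.861 + 45.148 = 90.009 m.

Total stopping distance ≈ 90.0 m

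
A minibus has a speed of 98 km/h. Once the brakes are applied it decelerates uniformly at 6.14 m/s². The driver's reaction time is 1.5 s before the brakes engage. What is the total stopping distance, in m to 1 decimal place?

Total stopping distance ≈ 101.2 m

98 km/h ÷ 3.6 = 27.2222 m/s.
Reaction distance = v·t_r = 27.2222 × 1.5 = 40.833 m.
Braking distance = v²/(2a) = 27.2222² / (2 × 6.140) = 741.048 / 12.280 = 60.346 m.
Total = 40.833 + 60.346 = 101.179 m.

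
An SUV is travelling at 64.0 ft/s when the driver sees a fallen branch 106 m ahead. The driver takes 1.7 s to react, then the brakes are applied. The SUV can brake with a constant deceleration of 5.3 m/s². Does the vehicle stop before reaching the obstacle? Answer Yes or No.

64 ft/s × 0.3048 = 19.5072 m/s.
Reaction distance = 19.5072 × 1.7 = 33.162 m.
Braking distance = v²/(2a) = 380.531 / 10.600 = 35.899 m.
Total stopping distance = 33.162 + 35.899 = 69.061 m, vs 106 m available — it stops with 106 − 69.061 = 36.939 m to spare.

Yes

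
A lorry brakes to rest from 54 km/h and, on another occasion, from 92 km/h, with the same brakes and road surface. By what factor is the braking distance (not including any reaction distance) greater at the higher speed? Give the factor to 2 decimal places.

Braking distance d = v²/(2a), so with a fixed, d ∝ v².
Factor = (92/54)² = 1.7037² = 2.9026.

Factor ≈ 2.90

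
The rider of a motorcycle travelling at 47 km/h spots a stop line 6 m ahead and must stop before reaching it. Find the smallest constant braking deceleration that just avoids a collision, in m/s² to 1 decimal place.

47 km/h ÷ 3.6 = 13.0556 m/s.
v² = 2a·d ⇒ a = v²/(2d) = 13.0556² / (2 × 6.000) = 170.449 / 12.000 = 14.2041 m/s².

Required deceleration ≈ 14.2 m/s²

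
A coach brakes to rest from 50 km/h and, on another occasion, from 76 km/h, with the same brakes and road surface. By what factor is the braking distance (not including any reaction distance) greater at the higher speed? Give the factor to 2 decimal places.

Factor ≈ 2.31

Braking distance d = v²/(2a), so with a fixed, d ∝ v².
Factor = (76/50)² = 1.5200² = 2.3104.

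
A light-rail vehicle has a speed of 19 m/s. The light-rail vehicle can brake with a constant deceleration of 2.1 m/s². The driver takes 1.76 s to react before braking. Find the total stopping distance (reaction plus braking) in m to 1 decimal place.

Total stopping distance ≈ 119.4 m

Reaction distance = v·t_r = 19.0000 × 1.76 = 33.440 m.
Braking distance = v²/(2a) = 19.0000² / (2 × 2.100) = 361.000 / 4.200 = 85.952 m.
Total = 33.440 + 85.952 = 119.392 m.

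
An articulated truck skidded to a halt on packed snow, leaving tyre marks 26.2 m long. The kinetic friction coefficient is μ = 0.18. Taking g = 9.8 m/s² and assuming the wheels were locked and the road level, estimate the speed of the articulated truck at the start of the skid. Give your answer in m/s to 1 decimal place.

Deceleration a = μg = 0.18 × 9.8 = 1.764 m/s².
v = √(2a·d) = √(2 × 1.764 × 26.2) = √92.434 = 9.6143 m/s.

Initial speed ≈ 9.6 m/s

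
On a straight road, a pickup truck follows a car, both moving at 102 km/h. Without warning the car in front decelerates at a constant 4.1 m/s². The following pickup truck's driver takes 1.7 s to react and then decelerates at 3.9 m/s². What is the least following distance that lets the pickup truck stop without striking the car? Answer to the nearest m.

102 km/h ÷ 3.6 = 28.3333 m/s.
Leader travels v²/(2a_L) = 802.776 / 8.200 = 97.900 m before stopping.
Follower covers v·t_r = 28.3333 × 1.7 = 48.167 m while reacting, then v²/(2a_F) = 802.776 / 7.800 = 102.920 m while braking, for a total of 48.167 + 102.920 = 151.087 m.
Since a_F ≤ a_L and the follower starts braking later, the follower is never slower than the leader, so the closest approach is when both have stopped.
Minimum gap = 151.087 − 97.900 = 53.187 m.

Minimum gap ≈ 53 m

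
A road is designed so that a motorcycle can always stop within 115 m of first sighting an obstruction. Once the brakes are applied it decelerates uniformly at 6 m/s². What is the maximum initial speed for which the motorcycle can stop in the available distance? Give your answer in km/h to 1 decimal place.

Maximum speed ≈ 133.7 km/h

v²/(2a) = d ⇒ v = √(2 × 6.000 × 115) = √1380.00 = 37.1484 m/s.
37.1484 m/s × 3.6 = 133.734 km/h.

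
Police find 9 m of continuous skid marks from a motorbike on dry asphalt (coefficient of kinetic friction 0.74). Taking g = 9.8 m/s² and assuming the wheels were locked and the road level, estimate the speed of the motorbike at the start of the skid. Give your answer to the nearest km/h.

Initial speed ≈ 41 km/h

Deceleration a = μg = 0.74 × 9.8 = 7.252 m/s².
v = √(2a·d) = √(2 × 7.252 × 9) = √130.536 = 11.4252 m/s.
= 11.4252 × 3.6 = 41.131 km/h.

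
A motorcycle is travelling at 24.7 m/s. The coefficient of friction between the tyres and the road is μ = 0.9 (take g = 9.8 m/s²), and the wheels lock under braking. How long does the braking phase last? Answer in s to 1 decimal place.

a = μg = 0.9 × 9.8 = 8.820 m/s².
Braking time = v/a = 24.7000 / 8.820 = 2.800 s.

Braking time ≈ 2.8 s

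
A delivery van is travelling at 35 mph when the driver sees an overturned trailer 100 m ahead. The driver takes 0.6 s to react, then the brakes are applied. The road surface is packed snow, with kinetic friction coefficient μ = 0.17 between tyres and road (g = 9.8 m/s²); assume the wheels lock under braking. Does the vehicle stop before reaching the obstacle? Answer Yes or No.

Yes

35 mph × 0.44704 = 15.6464 m/s.
a = μg = 0.17 × 9.8 = 1.666 m/s².
Reaction distance = 15.6464 × 0.6 = 9.388 m.
Braking distance = v²/(2a) = 244.810 / 3.332 = 73.472 m.
Total stopping distance = 9.388 + 73.472 = 82.860 m, vs 100 m available — it stops with 100 − 82.860 = 17.140 m to spare.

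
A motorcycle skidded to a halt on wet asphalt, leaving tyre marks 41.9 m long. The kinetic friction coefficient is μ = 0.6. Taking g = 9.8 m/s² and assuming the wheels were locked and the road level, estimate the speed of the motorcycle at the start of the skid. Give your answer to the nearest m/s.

Deceleration a = μg = 0.6 × 9.8 = 5.880 m/s².
v = √(2a·d) = √(2 × 5.880 × 41.9) = √492.744 = 22.1978 m/s.

Initial speed ≈ 22 m/s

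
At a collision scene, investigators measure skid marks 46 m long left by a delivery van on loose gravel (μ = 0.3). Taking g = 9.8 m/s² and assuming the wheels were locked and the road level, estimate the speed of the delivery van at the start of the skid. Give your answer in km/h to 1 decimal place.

Deceleration a = μg = 0.3 × 9.8 = 2.940 m/s².
v = √(2a·d) = √(2 × 2.940 × 46) = √270.480 = 16.4463 m/s.
= 16.4463 × 3.6 = 59.207 km/h.

Initial speed ≈ 59.2 km/h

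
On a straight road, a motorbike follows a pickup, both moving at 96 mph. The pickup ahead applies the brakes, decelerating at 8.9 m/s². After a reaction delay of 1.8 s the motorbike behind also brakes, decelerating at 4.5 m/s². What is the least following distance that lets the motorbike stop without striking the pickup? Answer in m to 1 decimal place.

Minimum gap ≈ 178.4 m

96 mph × 0.44704 = 42.9158 m/s.
Leader travels v²/(2a_L) = 1841.766 / 17.800 = 103.470 m before stopping.
Follower covers v·t_r = 42.9158 × 1.8 = 77.248 m while reacting, then v²/(2a_F) = 1841.766 / 9.000 = 204.641 m while braking, for a total of 77.248 + 204.641 = 281.889 m.
Since a_F ≤ a_L and the follower starts braking later, the follower is never slower than the leader, so the closest approach is when both have stopped.
Minimum gap = 281.889 − 103.470 = 178.419 m.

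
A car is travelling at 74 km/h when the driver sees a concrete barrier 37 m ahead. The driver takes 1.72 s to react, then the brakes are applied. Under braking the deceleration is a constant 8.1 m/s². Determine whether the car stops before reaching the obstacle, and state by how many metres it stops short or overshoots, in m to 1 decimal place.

No — it overshoots by 24.4 m

74 km/h ÷ 3.6 = 20.5556 m/s.
Reaction distance = 20.5556 × 1.72 = 35.356 m.
Braking distance = v²/(2a) = 422.533 / 16.200 = 26.082 m.
Total stopping distance = 35.356 + 26.082 = 61.438 m, vs 37 m available — it cannot stop in time and overshoots by 61.438 − 37 = 24.438 m.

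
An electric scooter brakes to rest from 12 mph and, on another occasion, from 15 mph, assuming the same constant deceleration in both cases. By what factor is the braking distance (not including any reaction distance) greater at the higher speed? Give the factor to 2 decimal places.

Factor ≈ 1.56

Braking distance d = v²/(2a), so with a fixed, d ∝ v².
Factor = (15/12)² = 1.2500² = 1.5625.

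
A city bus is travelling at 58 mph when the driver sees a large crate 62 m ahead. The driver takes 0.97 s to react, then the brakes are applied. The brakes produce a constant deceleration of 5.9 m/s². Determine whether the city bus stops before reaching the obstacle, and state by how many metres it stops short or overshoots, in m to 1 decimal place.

58 mph × 0.44704 = 25.9283 m/s.
Reaction distance = 25.9283 × 0.97 = 25.150 m.
Braking distance = v²/(2a) = 672.277 / 11.800 = 56.973 m.
Total stopping distance = 25.150 + 56.973 = 82.123 m, vs 62 m available — it cannot stop in time and overshoots by 82.123 − 62 = 20.123 m.

No — it overshoots by 20.1 m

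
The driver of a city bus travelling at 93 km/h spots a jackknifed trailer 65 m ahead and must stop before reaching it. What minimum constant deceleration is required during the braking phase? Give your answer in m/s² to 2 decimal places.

Required deceleration ≈ 5.13 m/s²

93 km/h ÷ 3.6 = 25.8333 m/s.
v² = 2a·d ⇒ a = v²/(2d) = 25.8333² / (2 × 65.000) = 667.359 / 130.000 = 5.1335 m/s².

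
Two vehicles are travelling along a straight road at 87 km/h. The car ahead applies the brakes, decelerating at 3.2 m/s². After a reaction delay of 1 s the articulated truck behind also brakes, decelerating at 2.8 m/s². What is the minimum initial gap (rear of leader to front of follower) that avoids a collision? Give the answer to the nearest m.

Minimum gap ≈ 37 m

87 km/h ÷ 3.6 = 24.1667 m/s.
Leader travels v²/(2a_L) = 584.029 / 6.400 = 91.255 m before stopping.
Follower covers v·t_r = 24.1667 × 1 = 24.167 m while reacting, then v²/(2a_F) = 584.029 / 5.600 = 104.291 m while braking, for a total of 24.167 + 104.291 = 128.458 m.
Since a_F ≤ a_L and the follower starts braking later, the follower is never slower than the leader, so the closest approach is when both have stopped.
Minimum gap = 128.458 − 91.255 = 37.203 m.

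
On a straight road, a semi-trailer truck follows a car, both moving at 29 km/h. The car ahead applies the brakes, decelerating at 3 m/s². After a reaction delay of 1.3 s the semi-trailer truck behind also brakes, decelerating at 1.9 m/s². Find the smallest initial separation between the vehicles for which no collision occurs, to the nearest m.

Minimum gap ≈ 17 m

29 km/h ÷ 3.6 = 8.0556 m/s.
Leader travels v²/(2a_L) = 64.893 / 6.000 = 10.816 m before stopping.
Follower covers v·t_r = 8.0556 × 1.3 = 10.472 m while reacting, then v²/(2a_F) = 64.893 / 3.800 = 17.077 m while braking, for a total of 10.472 + 17.077 = 27.549 m.
Since a_F ≤ a_L and the follower starts braking later, the follower is never slower than the leader, so the closest approach is when both have stopped.
Minimum gap = 27.549 − 10.816 = 16.733 m.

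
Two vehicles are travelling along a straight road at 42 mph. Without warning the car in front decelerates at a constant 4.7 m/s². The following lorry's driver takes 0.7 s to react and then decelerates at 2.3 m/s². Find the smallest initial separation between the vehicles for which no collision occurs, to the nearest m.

Minimum gap ≈ 52 m

42 mph × 0.44704 = 18.7757 m/s.
Leader travels v²/(2a_L) = 352.527 / 9.400 = 37.503 m before stopping.
Follower covers v·t_r = 18.7757 × 0.7 = 13.143 m while reacting, then v²/(2a_F) = 352.527 / 4.600 = 76.636 m while braking, for a total of 13.143 + 76.636 = 89.779 m.
Since a_F ≤ a_L and the follower starts braking later, the follower is never slower than the leader, so the closest approach is when both have stopped.
Minimum gap = 89.779 − 37.503 = 52.276 m.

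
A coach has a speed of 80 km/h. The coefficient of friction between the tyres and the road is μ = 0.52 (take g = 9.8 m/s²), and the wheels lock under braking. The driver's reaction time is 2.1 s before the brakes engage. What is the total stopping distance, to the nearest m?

80 km/h ÷ 3.6 = 22.2222 m/s.
a = μg = 0.52 × 9.8 = 5.096 m/s².
Reaction distance = v·t_r = 22.2222 × 2.1 = 46.667 m.
Braking distance = v²/(2a) = 22.2222² / (2 × 5.096) = 493.826 / 10.192 = 48.452 m.
Total = 46.667 + 48.452 = 95.119 m.

Total stopping distance ≈ 95 m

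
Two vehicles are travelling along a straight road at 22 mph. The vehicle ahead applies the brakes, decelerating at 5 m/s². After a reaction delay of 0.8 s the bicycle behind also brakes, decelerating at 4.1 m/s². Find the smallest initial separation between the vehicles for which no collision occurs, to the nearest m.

22 mph × 0.44704 = 9.8349 m/s.
Leader travels v²/(2a_L) = 96.725 / 10.000 = 9.672 m before stopping.
Follower covers v·t_r = 9.8349 × 0.8 = 7.868 m while reacting, then v²/(2a_F) = 96.725 / 8.200 = 11.796 m while braking, for a total of 7.868 + 11.796 = 19.664 m.
Since a_F ≤ a_L and the follower starts braking later, the follower is never slower than the leader, so the closest approach is when both have stopped.
Minimum gap = 19.664 − 9.672 = 9.992 m.

Minimum gap ≈ 10 m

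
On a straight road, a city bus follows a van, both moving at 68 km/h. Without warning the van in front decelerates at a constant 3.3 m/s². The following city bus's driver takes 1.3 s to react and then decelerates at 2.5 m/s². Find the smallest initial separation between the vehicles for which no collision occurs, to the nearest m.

Minimum gap ≈ 42 m

68 km/h ÷ 3.6 = 18.8889 m/s.
Leader travels v²/(2a_L) = 356.791 / 6.600 = 54.059 m before stopping.
Follower covers v·t_r = 18.8889 × 1.3 = 24.556 m while reacting, then v²/(2a_F) = 356.791 / 5.000 = 71.358 m while braking, for a total of 24.556 + 71.358 = 95.914 m.
Since a_F ≤ a_L and the follower starts braking later, the follower is never slower than the leader, so the closest approach is when both have stopped.
Minimum gap = 95.914 − 54.059 = 41.855 m.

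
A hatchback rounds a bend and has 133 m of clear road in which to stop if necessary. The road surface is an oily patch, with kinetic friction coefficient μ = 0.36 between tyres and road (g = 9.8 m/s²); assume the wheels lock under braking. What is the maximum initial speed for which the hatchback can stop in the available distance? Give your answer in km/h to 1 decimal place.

a = μg = 0.36 × 9.8 = 3.528 m/s².
v²/(2a) = d ⇒ v = √(2 × 3.528 × 133) = √938.45 = 30.6341 m/s.
30.6341 m/s × 3.6 = 110.283 km/h.

Maximum speed ≈ 110.3 km/h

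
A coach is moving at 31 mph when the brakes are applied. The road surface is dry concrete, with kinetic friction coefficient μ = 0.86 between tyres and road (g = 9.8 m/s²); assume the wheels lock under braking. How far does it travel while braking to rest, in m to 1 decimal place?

31 mph × 0.44704 = 13.8582 m/s.
a = μg = 0.86 × 9.8 = 8.428 m/s².
Braking distance = v²/(2a) = 13.8582² / (2 × 8.428) = 192.050 / 16.856 = 11.394 m.

Braking distance ≈ 11.4 m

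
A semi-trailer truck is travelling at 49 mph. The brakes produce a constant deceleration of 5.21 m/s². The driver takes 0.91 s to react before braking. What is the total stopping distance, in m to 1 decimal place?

Total stopping distance ≈ 66.0 m

49 mph × 0.44704 = 21.9050 m/s.
Reaction distance = v·t_r = 21.9050 × 0.91 = 19.934 m.
Braking distance = v²/(2a) = 21.9050² / (2 × 5.210) = 479.829 / 10.420 = 46.049 m.
Total = 19.934 + 46.049 = 65.983 m.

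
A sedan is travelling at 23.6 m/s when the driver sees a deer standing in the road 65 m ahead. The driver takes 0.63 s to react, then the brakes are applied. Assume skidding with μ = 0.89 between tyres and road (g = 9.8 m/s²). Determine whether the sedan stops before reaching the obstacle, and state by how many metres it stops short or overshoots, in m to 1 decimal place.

Yes — it stops 18.2 m short of the obstacle

a = μg = 0.89 × 9.8 = 8.722 m/s².
Reaction distance = 23.6000 × 0.63 = 14.868 m.
Braking distance = v²/(2a) = 556.960 / 17.444 = 31.928 m.
Total stopping distance = 14.868 + 31.928 = 46.796 m, vs 65 m available — it stops with 65 − 46.796 = 18.204 m to spare.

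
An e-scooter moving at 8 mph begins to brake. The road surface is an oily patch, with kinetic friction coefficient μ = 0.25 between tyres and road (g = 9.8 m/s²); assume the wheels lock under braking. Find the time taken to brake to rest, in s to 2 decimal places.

Braking time ≈ 1.46 s

8 mph × 0.44704 = 3.5763 m/s.
a = μg = 0.25 × 9.8 = 2.450 m/s².
Braking time = v/a = 3.5763 / 2.450 = 1.460 s.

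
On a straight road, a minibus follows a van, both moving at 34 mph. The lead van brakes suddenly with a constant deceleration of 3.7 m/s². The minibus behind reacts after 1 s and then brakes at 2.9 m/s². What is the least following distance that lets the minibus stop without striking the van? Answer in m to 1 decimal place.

Minimum gap ≈ 23.8 m

34 mph × 0.44704 = 15.1994 m/s.
Leader travels v²/(2a_L) = 231.022 / 7.400 = 31.219 m before stopping.
Follower covers v·t_r = 15.1994 × 1 = 15.199 m while reacting, then v²/(2a_F) = 231.022 / 5.800 = 39.831 m while braking, for a total of 15.199 + 39.831 = 55.030 m.
Since a_F ≤ a_L and the follower starts braking later, the follower is never slower than the leader, so the closest approach is when both have stopped.
Minimum gap = 55.030 − 31.219 = 23.811 m.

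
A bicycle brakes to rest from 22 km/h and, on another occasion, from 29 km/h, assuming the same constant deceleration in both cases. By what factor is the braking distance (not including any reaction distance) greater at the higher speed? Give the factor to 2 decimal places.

Factor ≈ 1.74

Braking distance d = v²/(2a), so with a fixed, d ∝ v².
Factor = (29/22)² = 1.3182² = 1.7377.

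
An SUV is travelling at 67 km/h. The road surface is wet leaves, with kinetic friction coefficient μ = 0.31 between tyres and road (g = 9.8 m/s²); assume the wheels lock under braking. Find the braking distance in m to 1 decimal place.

Braking distance ≈ 57.0 m

67 km/h ÷ 3.6 = 18.6111 m/s.
a = μg = 0.31 × 9.8 = 3.038 m/s².
Braking distance = v²/(2a) = 18.6111² / (2 × 3.038) = 346.373 / 6.076 = 57.007 m.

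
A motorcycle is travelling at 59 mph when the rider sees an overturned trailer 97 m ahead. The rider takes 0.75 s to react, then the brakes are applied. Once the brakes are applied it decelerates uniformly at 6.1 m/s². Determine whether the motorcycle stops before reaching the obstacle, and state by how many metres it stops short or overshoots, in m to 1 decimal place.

59 mph × 0.44704 = 26.3754 m/s.
Reaction distance = 26.3754 × 0.75 = 19.782 m.
Braking distance = v²/(2a) = 695.662 / 12.200 = 57.021 m.
Total stopping distance = 19.782 + 57.021 = 76.803 m, vs 97 m available — it stops with 97 − 76.803 = 20.197 m to spare.

Yes — it stops 20.2 m short of the obstacle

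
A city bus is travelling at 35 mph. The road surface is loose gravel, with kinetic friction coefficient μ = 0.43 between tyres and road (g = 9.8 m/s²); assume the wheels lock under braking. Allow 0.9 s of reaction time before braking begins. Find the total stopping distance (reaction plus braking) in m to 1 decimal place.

35 mph × 0.44704 = 15.6464 m/s.
a = μg = 0.43 × 9.8 = 4.214 m/s².
Reaction distance = v·t_r = 15.6464 × 0.9 = 14.082 m.
Braking distance = v²/(2a) = 15.6464² / (2 × 4.214) = 244.810 / 8.428 = 29.047 m.
Total = 14.082 + 29.047 = 43.129 m.

Total stopping distance ≈ 43.1 m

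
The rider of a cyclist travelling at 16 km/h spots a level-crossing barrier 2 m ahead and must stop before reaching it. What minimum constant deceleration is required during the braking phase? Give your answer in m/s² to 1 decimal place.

Required deceleration ≈ 4.9 m/s²

16 km/h ÷ 3.6 = 4.4444 m/s.
v² = 2a·d ⇒ a = v²/(2d) = 4.4444² / (2 × 2.000) = 19.753 / 4.000 = 4.9383 m/s².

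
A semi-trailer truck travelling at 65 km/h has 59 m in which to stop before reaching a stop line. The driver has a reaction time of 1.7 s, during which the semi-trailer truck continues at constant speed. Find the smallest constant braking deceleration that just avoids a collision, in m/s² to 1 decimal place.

65 km/h ÷ 3.6 = 18.0556 m/s.
Distance covered during reaction = 18.0556 × 1.7 = 30.695 m.
Distance available for braking: 59 − 30.695 = 28.305 m.
v² = 2a·d ⇒ a = v²/(2d) = 18.0556² / (2 × 28.305) = 326.005 / 56.610 = 5.7588 m/s².

Required deceleration ≈ 5.8 m/s²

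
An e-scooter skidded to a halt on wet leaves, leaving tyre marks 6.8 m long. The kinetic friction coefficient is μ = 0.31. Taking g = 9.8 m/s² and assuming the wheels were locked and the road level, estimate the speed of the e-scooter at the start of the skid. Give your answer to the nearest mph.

Deceleration a = μg = 0.31 × 9.8 = 3.038 m/s².
v = √(2a·d) = √(2 × 3.038 × 6.8) = √41.317 = 6.4278 m/s.
= 6.4278 ÷ 0.44704 = 14.379 mph.

Initial speed ≈ 14 mph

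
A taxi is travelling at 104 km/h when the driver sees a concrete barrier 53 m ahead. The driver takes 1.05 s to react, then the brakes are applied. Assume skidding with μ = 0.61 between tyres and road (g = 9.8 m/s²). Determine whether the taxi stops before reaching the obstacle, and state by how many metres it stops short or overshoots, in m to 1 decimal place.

No — it overshoots by 47.1 m

104 km/h ÷ 3.6 = 28.8889 m/s.
a = μg = 0.61 × 9.8 = 5.978 m/s².
Reaction distance = 28.8889 × 1.05 = 30.333 m.
Braking distance = v²/(2a) = 834.569 / 11.956 = 69.803 m.
Total stopping distance = 30.333 + 69.803 = 100.136 m, vs 53 m available — it cannot stop in time and overshoots by 100.136 − 53 = 47.136 m.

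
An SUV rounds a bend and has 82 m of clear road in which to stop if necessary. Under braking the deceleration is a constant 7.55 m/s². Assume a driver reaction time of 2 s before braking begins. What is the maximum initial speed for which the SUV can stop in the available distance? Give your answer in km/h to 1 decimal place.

Stopping distance: v·t_r + v²/(2a) = 82 with t_r = 2 s and a = 7.550 m/s².
So v² + 30.200 v − 1238.20 = 0.
Positive root: v = −a·t_r + √((a·t_r)² + 2a·d) = −15.100 + √(228.010 + 1238.20) = 23.1911 m/s.
23.1911 m/s × 3.6 = 83.488 km/h.

Maximum speed ≈ 83.5 km/h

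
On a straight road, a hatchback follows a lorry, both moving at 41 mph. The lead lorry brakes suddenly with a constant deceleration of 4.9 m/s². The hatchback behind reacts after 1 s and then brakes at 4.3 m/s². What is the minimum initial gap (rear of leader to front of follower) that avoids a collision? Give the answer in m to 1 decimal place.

Minimum gap ≈ 23.1 m

41 mph × 0.44704 = 18.3286 m/s.
Leader travels v²/(2a_L) = 335.938 / 9.800 = 34.279 m before stopping.
Follower covers v·t_r = 18.3286 × 1 = 18.329 m while reacting, then v²/(2a_F) = 335.938 / 8.600 = 39.063 m while braking, for a total of 18.329 + 39.063 = 57.392 m.
Since a_F ≤ a_L and the follower starts braking later, the follower is never slower than the leader, so the closest approach is when both have stopped.
Minimum gap = 57.392 − 34.279 = 23.113 m.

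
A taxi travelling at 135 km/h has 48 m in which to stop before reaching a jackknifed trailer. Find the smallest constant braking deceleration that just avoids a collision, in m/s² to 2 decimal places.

Required deceleration ≈ 14.65 m/s²

135 km/h ÷ 3.6 = 37.5000 m/s.
v² = 2a·d ⇒ a = v²/(2d) = 37.5000² / (2 × 48.000) = 1406.250 / 96.000 = 14.6484 m/s².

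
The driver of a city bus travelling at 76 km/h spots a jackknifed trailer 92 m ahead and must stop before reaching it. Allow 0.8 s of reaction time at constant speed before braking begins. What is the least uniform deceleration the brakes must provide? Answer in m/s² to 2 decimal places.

76 km/h ÷ 3.6 = 21.1111 m/s.
Distance covered during reaction = 21.1111 × 0.8 = 16.889 m.
Distance available for braking: 92 − 16.889 = 75.111 m.
v² = 2a·d ⇒ a = v²/(2d) = 21.1111² / (2 × 75.111) = 445.679 / 150.222 = 2.9668 m/s².

Required deceleration ≈ 2.97 m/s²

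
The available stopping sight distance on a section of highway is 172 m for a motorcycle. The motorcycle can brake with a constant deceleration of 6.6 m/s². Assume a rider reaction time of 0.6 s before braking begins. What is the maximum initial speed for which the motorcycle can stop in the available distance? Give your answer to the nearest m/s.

Maximum speed ≈ 44 m/s

Stopping distance: v·t_r + v²/(2a) = 172 with t_r = 0.6 s and a = 6.600 m/s².
So v² + 7.920 v − 2270.40 = 0.
Positive root: v = −a·t_r + √((a·t_r)² + 2a·d) = −3.960 + √(15.682 + 2270.40) = 43.8530 m/s.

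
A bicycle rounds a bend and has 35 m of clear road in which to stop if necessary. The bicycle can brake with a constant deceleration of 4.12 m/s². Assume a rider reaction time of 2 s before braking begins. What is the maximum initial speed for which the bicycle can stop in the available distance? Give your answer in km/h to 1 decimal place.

Maximum speed ≈ 38.3 km/h

Stopping distance: v·t_r + v²/(2a) = 35 with t_r = 2 s and a = 4.120 m/s².
So v² + 16.480 v − 288.40 = 0.
Positive root: v = −a·t_r + √((a·t_r)² + 2a·d) = −8.240 + √(67.898 + 288.40) = 10.6359 m/s.
10.6359 m/s × 3.6 = 38.289 km/h.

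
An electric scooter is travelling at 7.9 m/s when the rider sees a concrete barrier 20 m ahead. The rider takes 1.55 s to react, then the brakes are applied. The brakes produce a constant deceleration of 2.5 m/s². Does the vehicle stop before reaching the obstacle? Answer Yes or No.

No

Reaction distance = 7.9000 × 1.55 = 12.245 m.
Braking distance = v²/(2a) = 62.410 / 5.000 = 12.482 m.
Total stopping distance = 12.245 + 12.482 = 24.727 m, vs 20 m available — it cannot stop in time and overshoots by 24.727 − 20 = 4.727 m.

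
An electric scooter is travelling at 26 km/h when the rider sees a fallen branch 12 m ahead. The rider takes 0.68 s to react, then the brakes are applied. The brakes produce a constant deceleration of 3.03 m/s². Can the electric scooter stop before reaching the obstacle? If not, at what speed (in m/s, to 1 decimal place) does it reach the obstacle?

No — it strikes the obstacle at 3.0 m/s

26 km/h ÷ 3.6 = 7.2222 m/s.
Reaction distance = 7.2222 × 0.68 = 4.911 m.
Braking distance needed to stop: v²/(2a) = 52.160 / 6.060 = 8.607 m, so total needed = 4.911 + 8.607 = 13.518 m > 12 m — it cannot stop.
Distance remaining when braking begins: 12 − 4.911 = 7.089 m.
v² = v₀² − 2a·d = 52.160 − 2 × 3.030 × 7.089 = 9.201 m²/s².
v = √9.201 = 3.033 m/s.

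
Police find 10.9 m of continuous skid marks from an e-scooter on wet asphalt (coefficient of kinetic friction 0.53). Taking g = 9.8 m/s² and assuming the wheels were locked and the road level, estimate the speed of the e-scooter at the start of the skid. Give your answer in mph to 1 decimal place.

Deceleration a = μg = 0.53 × 9.8 = 5.194 m/s².
v = √(2a·d) = √(2 × 5.194 × 10.9) = √113.229 = 10.6409 m/s.
= 10.6409 ÷ 0.44704 = 23.803 mph.

Initial speed ≈ 23.8 mph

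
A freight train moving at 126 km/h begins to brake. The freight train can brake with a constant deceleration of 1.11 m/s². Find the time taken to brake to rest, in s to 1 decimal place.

Braking time ≈ 31.5 s

126 km/h ÷ 3.6 = 35.0000 m/s.
Braking time = v/a = 35.0000 / 1.110 = 31.532 s.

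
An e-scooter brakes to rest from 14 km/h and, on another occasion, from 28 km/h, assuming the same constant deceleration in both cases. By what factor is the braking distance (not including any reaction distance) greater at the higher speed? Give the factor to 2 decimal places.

Factor ≈ 4.00

Braking distance d = v²/(2a), so with a fixed, d ∝ v².
Factor = (28/14)² = 2.0000² = 4.0000.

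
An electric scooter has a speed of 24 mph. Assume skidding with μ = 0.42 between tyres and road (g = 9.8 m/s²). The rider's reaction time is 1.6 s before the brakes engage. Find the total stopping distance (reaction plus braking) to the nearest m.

Total stopping distance ≈ 31 m

24 mph × 0.44704 = 10.7290 m/s.
a = μg = 0.42 × 9.8 = 4.116 m/s².
Reaction distance = v·t_r = 10.7290 × 1.6 = 17.166 m.
Braking distance = v²/(2a) = 10.7290² / (2 × 4.116) = 115.111 / 8.232 = 13.983 m.
Total = 17.166 + 13.983 = 31.149 m.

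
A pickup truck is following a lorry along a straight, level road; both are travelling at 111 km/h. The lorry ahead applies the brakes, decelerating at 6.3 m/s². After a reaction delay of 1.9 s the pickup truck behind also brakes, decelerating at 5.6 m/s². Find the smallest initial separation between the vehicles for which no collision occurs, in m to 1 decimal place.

111 km/h ÷ 3.6 = 30.8333 m/s.
Leader travels v²/(2a_L) = 950.692 / 12.600 = 75.452 m before stopping.
Follower covers v·t_r = 30.8333 × 1.9 = 58.583 m while reacting, then v²/(2a_F) = 950.692 / 11.200 = 84.883 m while braking, for a total of 58.583 + 84.883 = 143.466 m.
Since a_F ≤ a_L and the follower starts braking later, the follower is never slower than the leader, so the closest approach is when both have stopped.
Minimum gap = 143.466 − 75.452 = 68.014 m.

Minimum gap ≈ 68.0 m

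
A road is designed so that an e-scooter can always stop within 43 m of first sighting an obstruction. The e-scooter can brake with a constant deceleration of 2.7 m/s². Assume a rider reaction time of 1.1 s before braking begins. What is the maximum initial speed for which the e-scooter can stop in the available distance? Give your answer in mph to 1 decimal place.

Maximum speed ≈ 28.1 mph

Stopping distance: v·t_r + v²/(2a) = 43 with t_r = 1.1 s and a = 2.700 m/s².
So v² + 5.940 v − 232.20 = 0.
Positive root: v = −a·t_r + √((a·t_r)² + 2a·d) = −2.970 + √(8.821 + 232.20) = 12.5549 m/s.
12.5549 m/s ÷ 0.44704 = 28.085 mph.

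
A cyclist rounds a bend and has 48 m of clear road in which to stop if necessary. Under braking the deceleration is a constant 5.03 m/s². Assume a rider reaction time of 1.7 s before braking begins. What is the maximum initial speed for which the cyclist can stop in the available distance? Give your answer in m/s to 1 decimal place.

Maximum speed ≈ 15.0 m/s

Stopping distance: v·t_r + v²/(2a) = 48 with t_r = 1.7 s and a = 5.030 m/s².
So v² + 17.102 v − 482.88 = 0.
Positive root: v = −a·t_r + √((a·t_r)² + 2a·d) = −8.551 + √(73.120 + 482.88) = 15.0287 m/s.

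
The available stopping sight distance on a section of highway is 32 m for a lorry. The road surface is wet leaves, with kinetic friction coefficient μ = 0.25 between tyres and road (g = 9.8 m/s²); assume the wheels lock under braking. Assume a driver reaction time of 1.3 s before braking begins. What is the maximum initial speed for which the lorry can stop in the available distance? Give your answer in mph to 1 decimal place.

a = μg = 0.25 × 9.8 = 2.450 m/s².
Stopping distance: v·t_r + v²/(2a) = 32 with t_r = 1.3 s and a = 2.450 m/s².
So v² + 6.370 v − 156.80 = 0.
Positive root: v = −a·t_r + √((a·t_r)² + 2a·d) = −3.185 + √(10.144 + 156.80) = 9.7357 m/s.
9.7357 m/s ÷ 0.44704 = 21.778 mph.

Maximum speed ≈ 21.8 mph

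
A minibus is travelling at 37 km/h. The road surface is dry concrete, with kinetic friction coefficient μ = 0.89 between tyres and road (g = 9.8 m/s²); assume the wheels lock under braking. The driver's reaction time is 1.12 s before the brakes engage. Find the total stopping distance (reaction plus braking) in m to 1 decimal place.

37 km/h ÷ 3.6 = 10.2778 m/s.
a = μg = 0.89 × 9.8 = 8.722 m/s².
Reaction distance = v·t_r = 10.2778 × 1.12 = 11.511 m.
Braking distance = v²/(2a) = 10.2778² / (2 × 8.722) = 105.633 / 17.444 = 6.056 m.
Total = 11.511 + 6.056 = 17.567 m.

Total stopping distance ≈ 17.6 m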